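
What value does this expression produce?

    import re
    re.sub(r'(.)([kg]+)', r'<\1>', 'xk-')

The pattern matches any character (captured); then one or more of one of [kg] (captured).
Each match is replaced using the text its own group 1 captured.

'<x>-'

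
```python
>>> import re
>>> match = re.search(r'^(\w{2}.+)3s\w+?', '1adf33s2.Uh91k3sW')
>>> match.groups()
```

This matches anchored at the start of the string; then exactly 2 of a word character, then one or more of any character (captured); then the literal '3s', then one or more of a word character (lazy).
`re.search` tries every starting position until one works.
The match spans [0:17] → '1adf33s2.Uh91k3sW'.
Captured: group 1 = '1adf33s2.Uh91k'.

('1adf33s2.Uh91k',)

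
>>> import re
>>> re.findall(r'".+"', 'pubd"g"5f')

Scanning left to right: at [4:7] → '"g"'.
Since nothing is captured, `findall` lists the 1 matched substring directly.

['"g"']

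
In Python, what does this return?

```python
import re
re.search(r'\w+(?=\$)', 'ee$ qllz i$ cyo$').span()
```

(0, 2)

The `(?=…)`/`(?<=…)` assertion just peeks at neighbouring text; it doesn't advance the match position.
The match spans [0:2] → 'ee'.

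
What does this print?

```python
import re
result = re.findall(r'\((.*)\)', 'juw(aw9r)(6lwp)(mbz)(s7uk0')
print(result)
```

['aw9r)(6lwp)(mbz']

Scanning left to right: at [3:20] match '(aw9r)(6lwp)(mbz)', group 1 = 'aw9r)(6lwp)(mbz'.
With a single group, `findall` returns only what that group captured — 1 item.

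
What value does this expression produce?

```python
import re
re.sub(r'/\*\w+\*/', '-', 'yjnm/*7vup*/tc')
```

'yjnm-tc'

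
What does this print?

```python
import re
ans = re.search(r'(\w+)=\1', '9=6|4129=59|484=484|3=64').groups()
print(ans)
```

('484',)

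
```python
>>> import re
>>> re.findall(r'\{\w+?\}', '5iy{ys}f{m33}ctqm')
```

['{ys}', '{m33}']

With no groups in the pattern, `findall` gives back each whole match — 2 here.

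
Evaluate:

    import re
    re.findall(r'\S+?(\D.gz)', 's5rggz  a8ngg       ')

['rggz']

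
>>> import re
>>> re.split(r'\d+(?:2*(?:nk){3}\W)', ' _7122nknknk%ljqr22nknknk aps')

Each match becomes a cut point; 3 segments remain.

[' _', 'ljqr', 'aps']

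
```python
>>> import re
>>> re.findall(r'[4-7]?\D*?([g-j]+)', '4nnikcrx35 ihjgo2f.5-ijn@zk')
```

Pattern: optionally a character in [4-7], then zero or more of a non-digit (lazy); then one or more of a character in [g-j] (captured).
A non-greedy quantifier consumes as few characters as it can — just enough that the remainder of the pattern still matches from where it stops; whatever follows it matches normally.
Matches: at [0:4] match '4nni', group 1 = 'i'; at [9:15] match '5 ihjg', group 1 = 'ihjg'; at [19:23] match '5-ij', group 1 = 'ij'.
With a single group, `findall` returns only what that group captured — 3 items.

['i', 'ihjg', 'ij']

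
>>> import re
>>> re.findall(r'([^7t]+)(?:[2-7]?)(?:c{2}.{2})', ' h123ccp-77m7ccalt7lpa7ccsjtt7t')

This matches one or more of any character except [7t] (captured); then optionally a character in [2-7] (non-capturing group); then exactly 2 of the literal 'c', then exactly 2 of any character (non-capturing group).
Matches: at [0:9] match ' h123ccp-', group 1 = ' h123'; at [11:17] match 'm7ccal', group 1 = 'm'; at [19:27] match 'lpa7ccsj', group 1 = 'lpa'.
`findall` collects group 1 from each match (3 total).

[' h123', 'm', 'lpa']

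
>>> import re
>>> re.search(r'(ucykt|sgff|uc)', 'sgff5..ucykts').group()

'sgff'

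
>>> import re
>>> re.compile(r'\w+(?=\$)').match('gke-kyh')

Lookahead/lookbehind check context without consuming it, so the matched span excludes the asserted characters.
With `match`, the pattern is implicitly anchored at the beginning.
Here the string doesn't start with a match, so the call returns None.

None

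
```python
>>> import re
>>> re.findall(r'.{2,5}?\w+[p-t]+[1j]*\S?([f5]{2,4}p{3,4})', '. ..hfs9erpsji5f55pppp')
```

['5f55pppp']

Because there's exactly one group, `findall` drops the full match and keeps group 1 from the one hit.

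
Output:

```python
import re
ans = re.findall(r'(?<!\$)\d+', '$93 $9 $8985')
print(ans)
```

A negative assertion filters positions out without eating any characters.
Scanning left to right: at [2:3] → '3'; at [9:12] → '985'.
`findall` yields the raw match text (2 of them) because the pattern has no groups.

['3', '985']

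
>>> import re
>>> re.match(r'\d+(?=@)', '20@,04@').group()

The `(?=…)`/`(?<=…)` assertion just peeks at neighbouring text; it doesn't advance the match position.
With `match`, the pattern is implicitly anchored at the beginning.
The match spans [0:2] → '20'.

'20'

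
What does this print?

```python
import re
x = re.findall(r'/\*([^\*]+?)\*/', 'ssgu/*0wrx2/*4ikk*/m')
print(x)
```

['4ikk']

Matches: at [11:19] match '/*4ikk*/', group 1 = '4ikk'.
`findall` collects group 1 from the one match (1 total).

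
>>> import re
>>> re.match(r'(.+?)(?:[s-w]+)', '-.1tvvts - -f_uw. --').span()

(0, 8)

`re.match` won't scan ahead — the pattern has to work from the very first character.
The match spans [0:8] → '-.1tvvts'.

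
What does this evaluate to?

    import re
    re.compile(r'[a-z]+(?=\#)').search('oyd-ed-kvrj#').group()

'kvrj'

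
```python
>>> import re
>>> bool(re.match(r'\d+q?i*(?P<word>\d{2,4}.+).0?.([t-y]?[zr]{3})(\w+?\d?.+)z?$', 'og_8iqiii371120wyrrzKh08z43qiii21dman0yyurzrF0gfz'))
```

With `match`, the pattern is implicitly anchored at the beginning.
Here position 0 doesn't satisfy it, so the call returns None, and `bool(None)` is False.

False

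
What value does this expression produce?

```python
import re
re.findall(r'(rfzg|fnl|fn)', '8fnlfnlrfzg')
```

Alternation isn't longest-match — the leftmost alternative that fits at this position is chosen.
Walking the string: at [1:4] match 'fnl', group 1 = 'fnl'; at [4:7] match 'fnl', group 1 = 'fnl'; at [7:11] match 'rfzg', group 1 = 'rfzg'.
Because there's exactly one group, `findall` drops the full match and keeps group 1 from each hit.

['fnl', 'fnl', 'rfzg']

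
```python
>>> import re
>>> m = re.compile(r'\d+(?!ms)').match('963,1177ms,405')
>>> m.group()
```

With `match`, the pattern is implicitly anchored at the beginning.
The match spans [0:3] → '963'.

'963'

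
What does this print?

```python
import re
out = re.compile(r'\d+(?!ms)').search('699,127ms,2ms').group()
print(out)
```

699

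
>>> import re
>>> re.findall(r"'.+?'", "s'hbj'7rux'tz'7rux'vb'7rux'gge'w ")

With the lazy modifier that quantifier settles for the fewest repetitions that let the rest of the pattern succeed (the atoms after it are unaffected and can still be greedy).
Matches: at [1:6] → "'hbj'"; at [10:14] → "'tz'"; at [18:22] → "'vb'"; at [26:31] → "'gge'".
`findall` yields the raw match text (4 of them) because the pattern has no groups.

["'hbj'", "'tz'", "'vb'", "'gge'"]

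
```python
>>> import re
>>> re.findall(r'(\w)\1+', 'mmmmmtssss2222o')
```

['m', 's', '2']

`\1` is not a pattern — it's the concrete string captured by group 1, re-applied verbatim.
Walking the string: at [0:5] match 'mmmmm', group 1 = 'm'; at [6:10] match 'ssss', group 1 = 's'; at [10:14] match '2222', group 1 = '2'.
Because there's exactly one group, `findall` drops the full match and keeps group 1 from each hit.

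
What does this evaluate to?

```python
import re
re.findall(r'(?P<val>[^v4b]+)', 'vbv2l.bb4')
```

['2l.']

The pattern matches one or more of any character except [v4b] (captured as 'val').
Scanning left to right: at [3:6] match '2l.', group 1 = '2l.'.
Because there's exactly one group, `findall` drops the full match and keeps group 1 from the one hit.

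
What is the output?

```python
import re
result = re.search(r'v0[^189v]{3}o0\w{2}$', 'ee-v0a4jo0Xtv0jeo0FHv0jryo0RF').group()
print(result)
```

This matches the literal 'v0', then exactly 3 of any character except [189v]; then the literal 'o0', then exactly 2 of a word character; then anchored at the end.
The match spans [20:29] → 'v0jryo0RF'.

v0jryo0RF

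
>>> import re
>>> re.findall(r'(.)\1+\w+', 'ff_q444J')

`\1` is not a pattern — it's the concrete string captured by group 1, re-applied verbatim.
Because there's exactly one group, `findall` drops the full match and keeps group 1 from the one hit.

['f']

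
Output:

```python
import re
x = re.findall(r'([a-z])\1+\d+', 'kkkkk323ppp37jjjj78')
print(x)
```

['k', 'p', 'j']

A backreference is literal: `\1` must see the identical characters the first group matched.
Walking the string: at [0:8] match 'kkkkk323', group 1 = 'k'; at [8:13] match 'ppp37', group 1 = 'p'; at [13:19] match 'jjjj78', group 1 = 'j'.
`findall` collects group 1 from each match (3 total).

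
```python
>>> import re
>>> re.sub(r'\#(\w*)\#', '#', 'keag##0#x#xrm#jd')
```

'keag#0#xrm#jd'

Each match is replaced by '#'.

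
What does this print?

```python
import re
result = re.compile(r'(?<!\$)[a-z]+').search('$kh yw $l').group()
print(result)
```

The negative lookahead/lookbehind blocks any match where the forbidden context is present.
`re.search` scans for the first position where the pattern succeeds.
The match spans [2:3] → 'h'.

h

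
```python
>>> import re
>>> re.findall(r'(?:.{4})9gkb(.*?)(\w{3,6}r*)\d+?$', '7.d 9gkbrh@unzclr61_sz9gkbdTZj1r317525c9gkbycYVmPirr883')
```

[('rh@unzclr61_sz9gkbdTZj1r317525c9gkby', 'cYVmPirr')]

A `+?`/`*?`/`{m,n}?` starts at its minimum and grows only as far as needed for what follows to match.
With 2 capturing groups, `findall` returns a 2-tuple per match.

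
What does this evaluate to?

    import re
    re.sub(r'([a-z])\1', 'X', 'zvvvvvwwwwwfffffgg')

'zXXvXXwXXfX'

`\1` has to match the exact text group 1 already captured.
Matches: at [1:3] → 'vv'; at [3:5] → 'vv'; at [6:8] → 'ww'; at [8:10] → 'ww'; at [11:13] → 'ff'; ….
Each match is replaced by 'X'.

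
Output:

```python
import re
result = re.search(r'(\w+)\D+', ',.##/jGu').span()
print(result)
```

Pattern: one or more of a word character (captured); then one or more of a non-digit.
`search` walks the string left to right and returns the first match it finds.
The match spans [5:8] → 'jGu'.
Captured: group 1 = 'jG'.

(5, 8)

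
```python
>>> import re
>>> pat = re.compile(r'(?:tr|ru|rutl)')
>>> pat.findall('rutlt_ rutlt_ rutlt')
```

['ru', 'ru', 'ru']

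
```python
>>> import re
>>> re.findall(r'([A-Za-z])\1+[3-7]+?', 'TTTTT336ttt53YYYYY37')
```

['T', 't', 'Y']

`\1` is not a pattern — it's the concrete string captured by group 1, re-applied verbatim.
`findall` collects group 1 from each match (3 total).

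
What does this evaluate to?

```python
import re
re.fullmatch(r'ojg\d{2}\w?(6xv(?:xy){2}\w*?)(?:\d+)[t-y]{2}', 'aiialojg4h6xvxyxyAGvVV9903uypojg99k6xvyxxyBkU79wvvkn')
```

Pattern: the literal 'ojg', then exactly 2 of a digit, then optionally a word character; then the literal '6xv', then the literal 'xy' repeated 2 times, then zero or more of a word character (lazy) (captured); then one or more of a digit (non-capturing group); then exactly 2 of a character in [t-y].
`fullmatch` succeeds only if the pattern covers the string from start to end.
Here the pattern can't cover the whole string, so the call returns None.

None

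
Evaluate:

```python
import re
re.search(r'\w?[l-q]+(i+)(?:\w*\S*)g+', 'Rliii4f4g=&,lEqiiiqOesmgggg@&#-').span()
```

(0, 27)

Pattern: optionally a word character, then one or more of a character in [l-q]; then one or more of a literal 'i' (captured); then zero or more of a word character, then zero or more of a non-whitespace character (non-capturing group); then one or more of a literal 'g'.
Unlike `match`, `search` isn't anchored — it looks for the pattern anywhere in the string.
The match spans [0:27] → 'Rliii4f4g=&,lEqiiiqOesmgggg'.
Captured: group 1 = 'iii'.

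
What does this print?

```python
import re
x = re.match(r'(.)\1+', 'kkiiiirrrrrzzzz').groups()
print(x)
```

('k',)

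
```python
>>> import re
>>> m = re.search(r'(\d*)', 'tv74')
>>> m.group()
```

The match spans [0:0] → ''.

''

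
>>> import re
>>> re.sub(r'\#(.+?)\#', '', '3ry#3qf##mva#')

`sub` substitutes '' at each match site.

'3ry'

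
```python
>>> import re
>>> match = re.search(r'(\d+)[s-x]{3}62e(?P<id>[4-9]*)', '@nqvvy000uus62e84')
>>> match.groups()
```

Pattern: one or more of a digit (captured); then exactly 3 of a character in [s-x], then the literal '62e'; then zero or more of a character in [4-9] (captured as 'id').
`re.search` tries every starting position until one works.
The match spans [6:17] → '000uus62e84'.
Captured: group 1 = '000', group 2 = '84'.

('000', '84')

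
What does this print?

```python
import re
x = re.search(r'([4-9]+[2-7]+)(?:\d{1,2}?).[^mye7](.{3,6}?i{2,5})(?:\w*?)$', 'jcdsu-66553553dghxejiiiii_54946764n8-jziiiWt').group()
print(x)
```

54946764n8-jziiiWt

The match spans [26:44] → '54946764n8-jziiiWt'.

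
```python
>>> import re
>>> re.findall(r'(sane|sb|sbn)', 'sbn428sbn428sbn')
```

['sb', 'sb', 'sb']

Alternation tries branches left to right and keeps the first one that lets the overall match succeed at that position.
One capturing group, so `findall` returns just the captured substring from each match — 3 in all.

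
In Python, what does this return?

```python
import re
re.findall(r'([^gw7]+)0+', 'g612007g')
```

['6120']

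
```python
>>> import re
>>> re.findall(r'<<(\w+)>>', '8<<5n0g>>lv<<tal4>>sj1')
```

['5n0g', 'tal4']

Because there's exactly one group, `findall` drops the full match and keeps group 1 from each hit.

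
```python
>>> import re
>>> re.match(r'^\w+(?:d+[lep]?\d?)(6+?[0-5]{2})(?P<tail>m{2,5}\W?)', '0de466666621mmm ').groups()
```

The match spans [0:16] → '0de466666621mmm '.
Captured: group 1 = '66666621', group 2 = 'mmm '.

('66666621', 'mmm ')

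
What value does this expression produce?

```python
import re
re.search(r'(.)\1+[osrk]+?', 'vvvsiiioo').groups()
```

`\1` is not a pattern — it's the concrete string captured by group 1, re-applied verbatim.
`search` walks the string left to right and returns the first match it finds.
The match spans [0:4] → 'vvvs'.
Captured: group 1 = 'v'.

('v',)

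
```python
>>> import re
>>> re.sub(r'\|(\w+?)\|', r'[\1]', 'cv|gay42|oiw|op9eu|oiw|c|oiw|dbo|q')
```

'cv[gay42]oiw[op9eu]oiw[c]oiw[dbo]q'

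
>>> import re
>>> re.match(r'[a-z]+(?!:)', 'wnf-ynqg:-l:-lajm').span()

(0, 3)

With `match`, the pattern is implicitly anchored at the beginning.
The match spans [0:3] → 'wnf'.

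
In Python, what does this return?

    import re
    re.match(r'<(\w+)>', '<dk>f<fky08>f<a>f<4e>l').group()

'<dk>'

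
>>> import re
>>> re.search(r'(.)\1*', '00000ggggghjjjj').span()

(0, 5)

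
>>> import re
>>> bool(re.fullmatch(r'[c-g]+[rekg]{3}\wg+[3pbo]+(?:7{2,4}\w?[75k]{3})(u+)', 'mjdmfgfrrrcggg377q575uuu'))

False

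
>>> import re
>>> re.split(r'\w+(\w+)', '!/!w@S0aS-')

This matches one or more of a word character; then one or more of a word character (captured).
With a capturing group present, the delimiter's captured portion is kept in the result list.

['!/!w@', 'S', '-']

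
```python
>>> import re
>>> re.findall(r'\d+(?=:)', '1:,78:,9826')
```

['1', '78']

The lookaround is zero-width — it requires the adjacent text to match without consuming it, so the asserted text isn't part of the match.
Walking the string: at [0:1] → '1'; at [3:5] → '78'.
Since nothing is captured, `findall` lists the 2 matched substrings directly.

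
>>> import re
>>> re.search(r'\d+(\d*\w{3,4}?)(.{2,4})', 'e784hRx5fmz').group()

The pattern matches one or more of a digit; then zero or more of a digit, then 3 to 4 of a word character (lazy) (captured); then 2 to 4 of any character (captured).
Unlike `match`, `search` isn't anchored — it looks for the pattern anywhere in the string.
The match spans [1:11] → '784hRx5fmz'.
Captured: group 1 = 'hRx', group 2 = '5fmz'.

'784hRx5fmz'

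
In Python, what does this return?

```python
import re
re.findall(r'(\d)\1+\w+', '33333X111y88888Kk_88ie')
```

The backreference `\1` re-matches whatever the first group consumed, character for character.
Walking the string: at [0:22] match '33333X111y88888Kk_88ie', group 1 = '3'.
Because there's exactly one group, `findall` drops the full match and keeps group 1 from the one hit.

['3']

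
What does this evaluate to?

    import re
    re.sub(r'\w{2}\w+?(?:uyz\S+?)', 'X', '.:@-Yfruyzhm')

The `?` after the quantifier makes it lazy — it takes as little as possible before letting the rest of the pattern try.
Every occurrence is swapped for 'X'.

'.:@-Xm'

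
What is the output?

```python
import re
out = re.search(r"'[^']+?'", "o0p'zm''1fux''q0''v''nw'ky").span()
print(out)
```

(3, 7)

`search` walks the string left to right and returns the first match it finds.
The match spans [3:7] → "'zm'".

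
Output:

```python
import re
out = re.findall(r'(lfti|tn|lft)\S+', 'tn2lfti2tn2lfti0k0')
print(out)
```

With a single group, `findall` returns only what that group captured — 1 item.

['tn']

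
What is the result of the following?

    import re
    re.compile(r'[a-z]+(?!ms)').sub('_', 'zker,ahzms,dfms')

'_,_,_'

The negative lookahead/lookbehind blocks any match where the forbidden context is present.
`sub` substitutes '_' at each match site.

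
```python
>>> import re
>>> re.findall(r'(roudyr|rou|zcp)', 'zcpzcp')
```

Scanning left to right: at [0:3] match 'zcp', group 1 = 'zcp'; at [3:6] match 'zcp', group 1 = 'zcp'.
One capturing group, so `findall` returns just the captured substring from each match — 2 in all.

['zcp', 'zcp']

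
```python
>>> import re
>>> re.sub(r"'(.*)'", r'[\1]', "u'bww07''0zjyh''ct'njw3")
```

"u[bww07''0zjyh''ct]njw3"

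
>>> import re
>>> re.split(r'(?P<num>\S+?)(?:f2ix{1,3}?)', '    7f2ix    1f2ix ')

['    ', '7', '    ', '1', ' ']

The pattern matches one or more of a non-whitespace character (lazy) (captured as 'num'); then the literal 'f2i', then 1 to 3 of a literal 'x' (lazy) (non-capturing group).
Matches to split on: at [4:9] → '7f2ix'; at [13:18] → '1f2ix'.
The group in the pattern means `split` returns the separators' captures alongside the pieces.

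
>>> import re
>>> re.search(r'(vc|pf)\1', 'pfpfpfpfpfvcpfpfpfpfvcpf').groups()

('pf',)

The match spans [0:4] → 'pfpf'.
Captured: group 1 = 'pf'.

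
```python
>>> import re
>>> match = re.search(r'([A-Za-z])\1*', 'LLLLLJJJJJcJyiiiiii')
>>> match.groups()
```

('L',)

The match spans [0:5] → 'LLLLL'.
Captured: group 1 = 'L'.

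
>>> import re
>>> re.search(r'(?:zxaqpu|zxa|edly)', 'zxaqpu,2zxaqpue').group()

Alternation isn't longest-match — the leftmost alternative that fits at this position is chosen.
`search` walks the string left to right and returns the first match it finds.
The match spans [0:6] → 'zxaqpu'.

'zxaqpu'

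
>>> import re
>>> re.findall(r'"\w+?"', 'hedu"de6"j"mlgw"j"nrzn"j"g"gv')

`findall` yields the raw match text (4 of them) because the pattern has no groups.

['"de6"', '"mlgw"', '"nrzn"', '"g"']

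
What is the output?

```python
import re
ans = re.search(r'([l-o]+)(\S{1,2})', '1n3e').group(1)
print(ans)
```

n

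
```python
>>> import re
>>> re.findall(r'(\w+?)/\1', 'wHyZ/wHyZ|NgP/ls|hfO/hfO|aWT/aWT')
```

['wHyZ', 'hfO', 'aWT']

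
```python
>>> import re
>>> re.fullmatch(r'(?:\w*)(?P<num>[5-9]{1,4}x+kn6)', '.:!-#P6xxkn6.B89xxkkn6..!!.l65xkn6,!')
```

None

Pattern: zero or more of a word character (non-capturing group); then 1 to 4 of a character in [5-9], then one or more of a literal 'x', then the literal 'kn6' (captured as 'num').
`re.fullmatch` requires the pattern to consume the entire string.
Here there's no way to consume every character, so the call returns None.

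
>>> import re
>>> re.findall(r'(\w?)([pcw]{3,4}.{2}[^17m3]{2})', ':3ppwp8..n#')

[('3', 'ppwp8..n')]

Pattern: optionally a word character (captured); then 3 to 4 of one of [pcw], then exactly 2 of any character, then exactly 2 of any character except [17m3] (captured).
Walking the string: at [1:10] match '3ppwp8..n', groups = ('3', 'ppwp8..n').
2 groups means the one result is a tuple of 2 captured strings — 1 here.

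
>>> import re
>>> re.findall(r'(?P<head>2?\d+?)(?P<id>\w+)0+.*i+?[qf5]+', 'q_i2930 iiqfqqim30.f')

[('29', '3')]

The pattern matches optionally a literal '2', then one or more of a digit (lazy) (captured as 'head'); then one or more of a word character (captured as 'id'); then one or more of a literal '0'; then zero or more of any character, then one or more of the literal 'i' (lazy), then one or more of one of [qf5].
Matches: at [3:14] match '2930 iiqfqq', groups = ('29', '3').
2 groups means the one result is a tuple of 2 captured strings — 1 here.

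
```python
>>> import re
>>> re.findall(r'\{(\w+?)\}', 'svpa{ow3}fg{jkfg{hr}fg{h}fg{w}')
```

['ow3', 'hr', 'h', 'w']

With a single group, `findall` returns only what that group captured — 4 items.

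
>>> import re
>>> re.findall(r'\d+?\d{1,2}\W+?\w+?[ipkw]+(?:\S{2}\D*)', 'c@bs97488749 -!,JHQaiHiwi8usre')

['97488749 -!,JHQaiHiwi']

The pattern matches one or more of a digit (lazy), then 1 to 2 of a digit; then one or more of a non-word character (lazy), then one or more of a word character (lazy), then one or more of one of [ipkw]; then exactly 2 of a non-whitespace character, then zero or more of a non-digit (non-capturing group).
The `?` after the quantifier makes it lazy — it takes as little as possible before letting the rest of the pattern try.
Walking the string: at [4:25] → '97488749 -!,JHQaiHiwi'.
With no groups in the pattern, `findall` gives back each whole match — 1 here.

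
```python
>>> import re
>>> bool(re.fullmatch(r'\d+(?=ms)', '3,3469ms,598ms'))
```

False

The `(?=…)`/`(?<=…)` assertion just peeks at neighbouring text; it doesn't advance the match position.
For `fullmatch`, every character of the input must be accounted for by the pattern.
Here the pattern can't cover the whole string, so the call returns None, and `bool(None)` is False.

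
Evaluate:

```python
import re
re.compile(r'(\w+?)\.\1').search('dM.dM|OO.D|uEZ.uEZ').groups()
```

The backreference `\1` re-matches whatever the first group consumed, character for character.
Unlike `match`, `search` isn't anchored — it looks for the pattern anywhere in the string.
The match spans [0:5] → 'dM.dM'.
Captured: group 1 = 'dM'.

('dM',)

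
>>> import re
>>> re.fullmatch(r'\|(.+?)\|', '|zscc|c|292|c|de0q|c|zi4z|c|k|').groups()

('zscc|c|292|c|de0q|c|zi4z|c|k',)

The match spans [0:30] → '|zscc|c|292|c|de0q|c|zi4z|c|k|'.
Captured: group 1 = 'zscc|c|292|c|de0q|c|zi4z|c|k'.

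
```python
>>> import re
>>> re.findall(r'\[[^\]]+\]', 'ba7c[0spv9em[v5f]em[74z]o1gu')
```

['[0spv9em[v5f]', '[74z]']

Scanning left to right: at [4:17] → '[0spv9em[v5f]'; at [19:24] → '[74z]'.
Since nothing is captured, `findall` lists the 2 matched substrings directly.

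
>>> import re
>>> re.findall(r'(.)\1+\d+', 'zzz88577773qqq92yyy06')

['z', 'q', 'y']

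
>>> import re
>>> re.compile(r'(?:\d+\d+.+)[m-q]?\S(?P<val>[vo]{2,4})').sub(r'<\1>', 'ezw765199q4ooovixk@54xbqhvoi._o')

`\1` in the replacement pulls in group 1's text for each match.

'ezw<vo>i._o'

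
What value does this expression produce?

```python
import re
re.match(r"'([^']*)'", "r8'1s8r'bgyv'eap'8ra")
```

`re.match` won't scan ahead — the pattern has to work from the very first character.
Here position 0 doesn't satisfy it, so the call returns None.

None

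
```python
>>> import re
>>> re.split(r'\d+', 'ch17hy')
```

['ch', 'hy']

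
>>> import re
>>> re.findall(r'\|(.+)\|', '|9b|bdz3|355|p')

['9b|bdz3|355']

Matches: at [0:13] match '|9b|bdz3|355|', group 1 = '9b|bdz3|355'.
One capturing group, so `findall` returns just the captured substring from the one match — 1 in all.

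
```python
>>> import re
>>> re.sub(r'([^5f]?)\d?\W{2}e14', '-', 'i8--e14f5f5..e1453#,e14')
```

'-f5f-5-'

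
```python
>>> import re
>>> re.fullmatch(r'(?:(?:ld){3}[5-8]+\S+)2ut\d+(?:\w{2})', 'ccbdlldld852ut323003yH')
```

None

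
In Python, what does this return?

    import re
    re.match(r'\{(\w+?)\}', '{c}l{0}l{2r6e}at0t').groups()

('c',)

With `match`, the pattern is implicitly anchored at the beginning.
The match spans [0:3] → '{c}'.
Captured: group 1 = 'c'.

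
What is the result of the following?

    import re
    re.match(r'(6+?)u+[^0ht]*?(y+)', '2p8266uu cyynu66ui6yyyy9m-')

This matches one or more of a literal '6' (lazy) (captured); then one or more of the literal 'u', then zero or more of any character except [0ht] (lazy); then one or more of a literal 'y' (captured).
`re.match` only tries the pattern at the start of the string.
Here the string doesn't start with a match, so the call returns None.

None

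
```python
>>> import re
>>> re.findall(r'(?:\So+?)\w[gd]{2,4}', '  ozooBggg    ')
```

Pattern: a non-whitespace character, then one or more of a literal 'o' (lazy) (non-capturing group); then a word character, then 2 to 4 of one of [gd].
Since nothing is captured, `findall` lists the 1 matched substring directly.

['zooBggg']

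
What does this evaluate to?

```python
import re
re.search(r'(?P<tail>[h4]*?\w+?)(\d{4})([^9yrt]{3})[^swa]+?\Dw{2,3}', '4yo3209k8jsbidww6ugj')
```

None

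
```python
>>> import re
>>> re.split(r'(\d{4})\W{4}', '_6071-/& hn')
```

['_', '6071', 'hn']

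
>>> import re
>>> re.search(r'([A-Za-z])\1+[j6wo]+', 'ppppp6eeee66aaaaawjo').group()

A backreference is literal: `\1` must see the identical characters the first group matched.
The match spans [0:6] → 'ppppp6'.

'ppppp6'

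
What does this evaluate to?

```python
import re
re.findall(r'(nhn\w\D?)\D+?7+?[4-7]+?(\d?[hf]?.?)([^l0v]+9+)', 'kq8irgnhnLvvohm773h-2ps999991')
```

[('nhnLv', '3h-', '2ps99999')]

This matches the literal 'nhn', then a word character, then optionally a non-digit (captured); then one or more of a non-digit (lazy); then one or more of a literal '7' (lazy); then one or more of a character in [4-7] (lazy); then optionally a digit, then optionally one of [hf], then optionally any character (captured); then one or more of any character except [l0v], then one or more of the literal '9' (captured).
Matches: at [6:28] match 'nhnLvvohm773h-2ps99999', groups = ('nhnLv', '3h-', '2ps99999').
With 3 capturing groups, `findall` returns a 3-tuple per match.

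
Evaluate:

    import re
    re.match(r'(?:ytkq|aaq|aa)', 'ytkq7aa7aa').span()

(0, 4)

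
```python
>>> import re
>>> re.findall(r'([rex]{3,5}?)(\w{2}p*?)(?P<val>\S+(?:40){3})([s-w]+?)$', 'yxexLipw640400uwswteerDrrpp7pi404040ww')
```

[('xex', 'Li', 'pw640400uwswteerDrrpp7pi404040', 'ww')]

A non-greedy quantifier consumes as few characters as it can — just enough that the remainder of the pattern still matches from where it stops; whatever follows it matches normally.
4 groups means the one result is a tuple of 4 captured strings — 1 here.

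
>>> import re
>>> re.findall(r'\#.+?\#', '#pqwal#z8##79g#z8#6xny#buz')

Lazy quantifiers expand one character at a time until the remainder of the pattern can match.
With no groups in the pattern, `findall` gives back each whole match — 3 here.

['#pqwal#', '##79g#', '#6xny#']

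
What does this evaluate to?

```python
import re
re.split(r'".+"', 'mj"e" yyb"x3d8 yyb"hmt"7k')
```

['mj', '7k']

Matches to split on: at [2:23] → '"e" yyb"x3d8 yyb"hmt"'.
The string is cut at each match, leaving 2 pieces.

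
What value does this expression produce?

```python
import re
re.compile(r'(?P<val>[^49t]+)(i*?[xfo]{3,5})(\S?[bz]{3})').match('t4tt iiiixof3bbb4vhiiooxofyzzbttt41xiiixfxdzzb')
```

None

`re.match` only tries the pattern at the start of the string.
Here the string doesn't start with a match, so the call returns None.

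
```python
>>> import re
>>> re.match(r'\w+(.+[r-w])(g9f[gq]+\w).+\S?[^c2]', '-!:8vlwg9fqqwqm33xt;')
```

`match` is anchored at position 0; if the pattern doesn't fit there, it returns None.
Here the string doesn't start with a match, so the call returns None.

None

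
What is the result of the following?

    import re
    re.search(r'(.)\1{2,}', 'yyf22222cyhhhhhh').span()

(3, 8)

`\1` is not a pattern — it's the concrete string captured by group 1, re-applied verbatim.
`re.search` tries every starting position until one works.
The match spans [3:8] → '22222'.
Captured: group 1 = '2'.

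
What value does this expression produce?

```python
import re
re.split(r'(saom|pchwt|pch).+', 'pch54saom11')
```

['', 'pch', '']

Matches to split on: at [0:11] → 'pch54saom11'.
The group in the pattern means `split` returns the separators' captures alongside the pieces.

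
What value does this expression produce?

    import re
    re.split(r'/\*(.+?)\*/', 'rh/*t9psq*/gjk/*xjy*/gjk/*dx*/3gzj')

['rh', 't9psq', 'gjk', 'xjy', 'gjk', 'dx', '3gzj']

Lazy quantifiers expand one character at a time until the remainder of the pattern can match.
Because the pattern has a capturing group, `split` also inserts each captured text between the pieces.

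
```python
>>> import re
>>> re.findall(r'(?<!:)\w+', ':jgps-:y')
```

The negative lookaround is zero-width — it rules out positions where the adjacent text would match, without consuming anything.
Since nothing is captured, `findall` lists the 1 matched substring directly.

['gps']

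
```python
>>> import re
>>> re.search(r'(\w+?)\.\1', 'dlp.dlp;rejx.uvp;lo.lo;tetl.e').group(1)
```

The backreference `\1` re-matches whatever the first group consumed, character for character.
`search` walks the string left to right and returns the first match it finds.
The match spans [0:7] → 'dlp.dlp'.
Captured: group 1 = 'dlp'.

'dlp'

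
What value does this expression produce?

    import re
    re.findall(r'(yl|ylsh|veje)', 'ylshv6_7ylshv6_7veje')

['yl', 'yl', 'veje']

Alternation isn't longest-match — the leftmost alternative that fits at this position is chosen.
Walking the string: at [0:2] match 'yl', group 1 = 'yl'; at [8:10] match 'yl', group 1 = 'yl'; at [16:20] match 'veje', group 1 = 'veje'.
Because there's exactly one group, `findall` drops the full match and keeps group 1 from each hit.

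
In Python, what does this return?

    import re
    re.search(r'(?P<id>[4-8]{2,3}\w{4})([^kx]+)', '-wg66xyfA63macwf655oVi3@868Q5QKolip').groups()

('66xyfA', '63macwf655oVi3@868Q5QKolip')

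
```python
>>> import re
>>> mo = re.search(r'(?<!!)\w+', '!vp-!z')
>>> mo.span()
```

(2, 3)

The negative lookahead/lookbehind blocks any match where the forbidden context is present.
`search` walks the string left to right and returns the first match it finds.
The match spans [2:3] → 'p'.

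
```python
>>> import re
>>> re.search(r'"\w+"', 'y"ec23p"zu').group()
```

'"ec23p"'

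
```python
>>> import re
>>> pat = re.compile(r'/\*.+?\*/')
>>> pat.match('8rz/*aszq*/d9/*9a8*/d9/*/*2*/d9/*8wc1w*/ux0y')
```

`match` is anchored at position 0; if the pattern doesn't fit there, it returns None.
Here the pattern fails at index 0, so the call returns None.

None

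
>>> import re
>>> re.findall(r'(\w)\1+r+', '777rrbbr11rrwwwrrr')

`\1` has to match the exact text group 1 already captured.
Because there's exactly one group, `findall` drops the full match and keeps group 1 from each hit.

['7', 'b', '1', 'w']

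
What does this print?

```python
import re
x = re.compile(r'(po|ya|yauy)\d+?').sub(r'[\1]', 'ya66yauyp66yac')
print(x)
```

[ya]6yauyp66yac

Matches: at [0:3] → 'ya6'.
`\1` in the replacement pulls in group 1's text for each match.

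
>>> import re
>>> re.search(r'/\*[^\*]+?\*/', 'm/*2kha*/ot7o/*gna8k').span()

(1, 9)

`re.search` scans for the first position where the pattern succeeds.
The match spans [1:9] → '/*2kha*/'.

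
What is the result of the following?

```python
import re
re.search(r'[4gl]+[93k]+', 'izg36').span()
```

Pattern: one or more of one of [4gl]; then one or more of one of [93k].
`search` walks the string left to right and returns the first match it finds.
The match spans [2:4] → 'g3'.

(2, 4)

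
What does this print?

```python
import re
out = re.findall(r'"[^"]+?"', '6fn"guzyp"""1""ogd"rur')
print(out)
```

['"guzyp"', '"1"', '"ogd"']

No capturing groups, so `findall` returns the 3 full match strings.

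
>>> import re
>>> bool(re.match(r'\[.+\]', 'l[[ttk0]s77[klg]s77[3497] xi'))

With `match`, the pattern is implicitly anchored at the beginning.
Here the string doesn't start with a match, so the call returns None, and `bool(None)` is False.

False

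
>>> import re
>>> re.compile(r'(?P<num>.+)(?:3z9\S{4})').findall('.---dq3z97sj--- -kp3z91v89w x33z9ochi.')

['.---dq3z97sj--- -kp3z91v89w x3']

The pattern matches one or more of any character (captured as 'num'); then the literal '3z9', then exactly 4 of a non-whitespace character (non-capturing group).
Because there's exactly one group, `findall` drops the full match and keeps group 1 from the one hit.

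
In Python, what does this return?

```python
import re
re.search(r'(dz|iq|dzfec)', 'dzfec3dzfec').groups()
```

Alternation tries branches left to right and keeps the first one that lets the overall match succeed at that position.
`re.search` scans for the first position where the pattern succeeds.
The match spans [0:2] → 'dz'.
Captured: group 1 = 'dz'.

('dz',)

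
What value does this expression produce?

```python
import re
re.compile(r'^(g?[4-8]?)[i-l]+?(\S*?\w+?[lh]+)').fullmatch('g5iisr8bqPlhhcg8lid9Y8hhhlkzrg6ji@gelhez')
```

None

`fullmatch` succeeds only if the pattern covers the string from start to end.
Here there's no way to consume every character, so the call returns None.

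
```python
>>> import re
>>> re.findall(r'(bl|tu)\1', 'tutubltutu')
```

['tu', 'tu']

The backreference `\1` re-matches whatever the first group consumed, character for character.
Scanning left to right: at [0:4] match 'tutu', group 1 = 'tu'; at [6:10] match 'tutu', group 1 = 'tu'.
One capturing group, so `findall` returns just the captured substring from each match — 2 in all.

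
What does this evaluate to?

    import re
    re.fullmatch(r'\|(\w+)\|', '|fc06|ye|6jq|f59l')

None

`re.fullmatch` requires the pattern to consume the entire string.
Here there's no way to consume every character, so the call returns None.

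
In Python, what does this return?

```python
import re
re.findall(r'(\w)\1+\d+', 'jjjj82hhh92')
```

['j', 'h']

`\1` has to match the exact text group 1 already captured.
With a single group, `findall` returns only what that group captured — 2 items.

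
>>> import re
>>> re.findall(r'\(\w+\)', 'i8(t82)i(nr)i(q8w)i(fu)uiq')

['(t82)', '(nr)', '(q8w)', '(fu)']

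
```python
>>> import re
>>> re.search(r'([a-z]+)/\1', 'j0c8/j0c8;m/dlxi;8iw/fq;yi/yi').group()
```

'yi/yi'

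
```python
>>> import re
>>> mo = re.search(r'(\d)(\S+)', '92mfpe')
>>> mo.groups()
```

('9', '2mfpe')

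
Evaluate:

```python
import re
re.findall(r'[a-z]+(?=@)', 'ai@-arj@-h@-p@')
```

['ai', 'arj', 'h', 'p']

The positive lookaround only admits positions where the adjacent text matches; those characters stay outside the span.
No capturing groups, so `findall` returns the 4 full match strings.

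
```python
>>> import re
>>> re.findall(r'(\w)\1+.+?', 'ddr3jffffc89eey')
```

`\1` is not a pattern — it's the concrete string captured by group 1, re-applied verbatim.
Matches: at [0:3] match 'ddr', group 1 = 'd'; at [5:10] match 'ffffc', group 1 = 'f'; at [12:15] match 'eey', group 1 = 'e'.
Because there's exactly one group, `findall` drops the full match and keeps group 1 from each hit.

['d', 'f', 'e']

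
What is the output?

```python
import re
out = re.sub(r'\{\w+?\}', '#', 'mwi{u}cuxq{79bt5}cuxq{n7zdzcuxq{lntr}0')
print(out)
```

mwi#cuxq#cuxq{n7zdzcuxq#0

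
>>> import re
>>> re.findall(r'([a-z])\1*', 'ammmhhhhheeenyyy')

The backreference `\1` re-matches whatever the first group consumed, character for character.
Walking the string: at [0:1] match 'a', group 1 = 'a'; at [1:4] match 'mmm', group 1 = 'm'; at [4:9] match 'hhhhh', group 1 = 'h'; at [9:12] match 'eee', group 1 = 'e'; at [12:13] match 'n', group 1 = 'n'; ….
One capturing group, so `findall` returns just the captured substring from each match — 6 in all.

['a', 'm', 'h', 'e', 'n', 'y']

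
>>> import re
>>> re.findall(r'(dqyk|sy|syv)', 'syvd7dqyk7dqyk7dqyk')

Alternation isn't longest-match — the leftmost alternative that fits at this position is chosen.
Scanning left to right: at [0:2] match 'sy', group 1 = 'sy'; at [5:9] match 'dqyk', group 1 = 'dqyk'; at [10:14] match 'dqyk', group 1 = 'dqyk'; at [15:19] match 'dqyk', group 1 = 'dqyk'.
One capturing group, so `findall` returns just the captured substring from each match — 4 in all.

['sy', 'dqyk', 'dqyk', 'dqyk']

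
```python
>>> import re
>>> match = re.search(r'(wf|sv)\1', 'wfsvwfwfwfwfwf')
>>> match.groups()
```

The match spans [4:8] → 'wfwf'.
Captured: group 1 = 'wf'.

('wf',)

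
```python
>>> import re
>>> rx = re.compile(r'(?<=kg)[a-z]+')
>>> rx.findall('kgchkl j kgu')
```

Lookahead/lookbehind check context without consuming it, so the matched span excludes the asserted characters.
Since nothing is captured, `findall` lists the 2 matched substrings directly.

['chkl', 'u']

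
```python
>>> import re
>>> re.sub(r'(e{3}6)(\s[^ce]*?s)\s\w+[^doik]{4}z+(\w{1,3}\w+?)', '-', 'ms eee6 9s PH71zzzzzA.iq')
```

'ms -.iq'

`sub` substitutes '-' at each match site.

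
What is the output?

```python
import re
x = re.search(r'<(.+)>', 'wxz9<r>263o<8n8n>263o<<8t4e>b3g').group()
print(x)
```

The match spans [4:28] → '<r>263o<8n8n>263o<<8t4e>'.

<r>263o<8n8n>263o<<8t4e>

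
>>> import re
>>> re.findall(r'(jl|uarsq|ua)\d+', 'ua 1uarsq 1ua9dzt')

['ua']

Matches: at [11:14] match 'ua9', group 1 = 'ua'.
`findall` collects group 1 from the one match (1 total).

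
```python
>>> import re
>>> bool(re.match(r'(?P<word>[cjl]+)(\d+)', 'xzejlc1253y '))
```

False

With `match`, the pattern is implicitly anchored at the beginning.
Here the string doesn't start with a match, so the call returns None, and `bool(None)` is False.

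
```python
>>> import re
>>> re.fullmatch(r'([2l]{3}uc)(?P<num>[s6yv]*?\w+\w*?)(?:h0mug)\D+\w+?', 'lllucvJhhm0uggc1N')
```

None

For `fullmatch`, every character of the input must be accounted for by the pattern.
Here the string isn't matched end-to-end, so the call returns None.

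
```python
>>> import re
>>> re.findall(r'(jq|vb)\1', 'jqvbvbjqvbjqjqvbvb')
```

After group 1 captures some text, `\1` only succeeds where that same text appears again.
Scanning left to right: at [2:6] match 'vbvb', group 1 = 'vb'; at [10:14] match 'jqjq', group 1 = 'jq'; at [14:18] match 'vbvb', group 1 = 'vb'.
Because there's exactly one group, `findall` drops the full match and keeps group 1 from each hit.

['vb', 'jq', 'vb']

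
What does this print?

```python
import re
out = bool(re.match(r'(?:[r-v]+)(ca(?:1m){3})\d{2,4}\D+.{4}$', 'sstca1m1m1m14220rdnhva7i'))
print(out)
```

False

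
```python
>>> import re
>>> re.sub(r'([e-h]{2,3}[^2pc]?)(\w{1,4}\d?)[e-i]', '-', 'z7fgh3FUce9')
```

'z7-9'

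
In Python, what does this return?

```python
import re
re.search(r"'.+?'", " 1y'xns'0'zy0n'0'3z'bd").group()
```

"'xns'"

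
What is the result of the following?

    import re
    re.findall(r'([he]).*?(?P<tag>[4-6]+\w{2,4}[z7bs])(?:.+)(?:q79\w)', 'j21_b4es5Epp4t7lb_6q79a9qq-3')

[('e', '4t7lb')]

The pattern matches one of [he] (captured); then zero or more of any character (lazy); then one or more of a character in [4-6], then 2 to 4 of a word character, then one of [z7bs] (captured as 'tag'); then one or more of any character (non-capturing group); then the literal 'q79', then a word character (non-capturing group).
Walking the string: at [6:23] match 'es5Epp4t7lb_6q79a', groups = ('e', '4t7lb').
`findall` packs the 2 group values into a tuple for every match.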